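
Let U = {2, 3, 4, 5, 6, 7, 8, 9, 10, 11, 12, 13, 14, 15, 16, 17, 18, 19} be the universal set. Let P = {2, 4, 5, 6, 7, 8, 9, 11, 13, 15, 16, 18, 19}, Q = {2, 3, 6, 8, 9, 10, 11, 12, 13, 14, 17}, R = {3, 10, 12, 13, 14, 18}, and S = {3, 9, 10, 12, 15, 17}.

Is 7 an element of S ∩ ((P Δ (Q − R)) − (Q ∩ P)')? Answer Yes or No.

7 ∉ Q and 7 ∉ R, so 7 ∉ Q − R
7 ∈ P and 7 ∉ (Q − R), so 7 ∈ P Δ (Q − R)
7 ∉ Q and 7 ∈ P, so 7 ∉ Q ∩ P
7 ∈ (Q ∩ P)' since 7 ∉ (Q ∩ P)
7 ∈ (P Δ (Q − R)) and 7 ∈ (Q ∩ P)', so 7 ∉ (P Δ (Q − R)) − (Q ∩ P)'
7 ∉ S and 7 ∉ ((P Δ (Q − R)) − (Q ∩ P)'), so 7 ∉ S ∩ ((P Δ (Q − R)) − (Q ∩ P)')

No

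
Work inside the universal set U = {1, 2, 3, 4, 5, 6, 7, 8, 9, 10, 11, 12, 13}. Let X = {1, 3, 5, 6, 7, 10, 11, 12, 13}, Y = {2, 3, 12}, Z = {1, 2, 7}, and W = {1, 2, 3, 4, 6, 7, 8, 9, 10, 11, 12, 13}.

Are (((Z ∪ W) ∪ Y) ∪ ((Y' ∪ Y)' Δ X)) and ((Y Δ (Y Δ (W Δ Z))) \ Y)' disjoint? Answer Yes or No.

Z ∪ W = {1, 2, 3, 4, 6, 7, 8, 9, 10, 11, 12, 13}
(Z ∪ W) ∪ Y = {1, 2, 3, 4, 6, 7, 8, 9, 10, 11, 12, 13}
Y' = {1, 4, 5, 6, 7, 8, 9, 10, 11, 13}
Y' ∪ Y = {1, 2, 3, 4, 5, 6, 7, 8, 9, 10, 11, 12, 13}
(Y' ∪ Y)' = {}
(Y' ∪ Y)' Δ X = {1, 3, 5, 6, 7, 10, 11, 12, 13}
((Z ∪ W) ∪ Y) ∪ ((Y' ∪ Y)' Δ X) = {1, 2, 3, 4, 5, 6, 7, 8, 9, 10, 11, 12, 13}
W Δ Z = {3, 4, 6, 8, 9, 10, 11, 12, 13}
Y Δ (W Δ Z) = {2, 4, 6, 8, 9, 10, 11, 13}
Y Δ (Y Δ (W Δ Z)) = {3, 4, 6, 8, 9, 10, 11, 12, 13}
(Y Δ (Y Δ (W Δ Z))) \ Y = {4, 6, 8, 9, 10, 11, 13}
((Y Δ (Y Δ (W Δ Z))) \ Y)' = {1, 2, 3, 5, 7, 12}
1 lies in both, so they are not disjoint.

No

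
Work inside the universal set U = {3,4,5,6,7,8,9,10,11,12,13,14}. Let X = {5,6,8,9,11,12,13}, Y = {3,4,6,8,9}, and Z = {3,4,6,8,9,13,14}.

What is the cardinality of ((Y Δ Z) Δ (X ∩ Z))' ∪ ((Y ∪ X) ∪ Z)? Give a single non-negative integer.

Y Δ Z = {13,14}
X ∩ Z = {6,8,9,13}
(Y Δ Z) Δ (X ∩ Z) = {6,8,9,14}
((Y Δ Z) Δ (X ∩ Z))' = {3,4,5,7,10,11,12,13}
Y ∪ X = {3,4,5,6,8,9,11,12,13}
(Y ∪ X) ∪ Z = {3,4,5,6,8,9,11,12,13,14}
((Y Δ Z) Δ (X ∩ Z))' ∪ ((Y ∪ X) ∪ Z) = {3,4,5,6,7,8,9,10,11,12,13,14}
|((Y Δ Z) Δ (X ∩ Z))' ∪ ((Y ∪ X) ∪ Z)| = 12

12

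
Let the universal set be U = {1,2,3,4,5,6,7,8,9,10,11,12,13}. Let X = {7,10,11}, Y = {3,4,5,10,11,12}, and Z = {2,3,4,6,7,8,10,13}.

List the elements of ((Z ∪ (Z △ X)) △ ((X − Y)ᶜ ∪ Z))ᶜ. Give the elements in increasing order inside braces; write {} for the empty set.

{2,3,4,6,7,8,10,11,13}

Z △ X = {2,3,4,6,8,11,13}
Z ∪ (Z △ X) = {2,3,4,6,7,8,10,11,13}
X − Y = {7}
(X − Y)ᶜ = {1,2,3,4,5,6,8,9,10,11,12,13}
(X − Y)ᶜ ∪ Z = {1,2,3,4,5,6,7,8,9,10,11,12,13}
(Z ∪ (Z △ X)) △ ((X − Y)ᶜ ∪ Z) = {1,5,9,12}
((Z ∪ (Z △ X)) △ ((X − Y)ᶜ ∪ Z))ᶜ = {2,3,4,6,7,8,10,11,13}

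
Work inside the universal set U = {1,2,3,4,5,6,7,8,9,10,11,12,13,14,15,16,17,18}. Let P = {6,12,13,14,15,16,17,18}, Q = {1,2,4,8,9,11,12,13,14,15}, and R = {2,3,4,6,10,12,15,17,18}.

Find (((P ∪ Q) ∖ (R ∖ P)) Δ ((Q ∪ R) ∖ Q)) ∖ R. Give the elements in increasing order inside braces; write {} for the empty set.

P ∪ Q = {1,2,4,6,8,9,11,12,13,14,15,16,17,18}
R ∖ P = {2,3,4,10}
(P ∪ Q) ∖ (R ∖ P) = {1,6,8,9,11,12,13,14,15,16,17,18}
Q ∪ R = {1,2,3,4,6,8,9,10,11,12,13,14,15,17,18}
(Q ∪ R) ∖ Q = {3,6,10,17,18}
((P ∪ Q) ∖ (R ∖ P)) Δ ((Q ∪ R) ∖ Q) = {1,3,8,9,10,11,12,13,14,15,16}
(((P ∪ Q) ∖ (R ∖ P)) Δ ((Q ∪ R) ∖ Q)) ∖ R = {1,8,9,11,13,14,16}

{1,8,9,11,13,14,16}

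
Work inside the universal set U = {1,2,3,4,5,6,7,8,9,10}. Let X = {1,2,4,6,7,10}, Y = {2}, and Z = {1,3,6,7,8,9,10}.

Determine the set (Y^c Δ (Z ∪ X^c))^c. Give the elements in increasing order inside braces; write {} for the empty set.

Y^c = {1,3,4,5,6,7,8,9,10}
X^c = {3,5,8,9}
Z ∪ X^c = {1,3,5,6,7,8,9,10}
Y^c Δ (Z ∪ X^c) = {4}
(Y^c Δ (Z ∪ X^c))^c = {1,2,3,5,6,7,8,9,10}

{1,2,3,5,6,7,8,9,10}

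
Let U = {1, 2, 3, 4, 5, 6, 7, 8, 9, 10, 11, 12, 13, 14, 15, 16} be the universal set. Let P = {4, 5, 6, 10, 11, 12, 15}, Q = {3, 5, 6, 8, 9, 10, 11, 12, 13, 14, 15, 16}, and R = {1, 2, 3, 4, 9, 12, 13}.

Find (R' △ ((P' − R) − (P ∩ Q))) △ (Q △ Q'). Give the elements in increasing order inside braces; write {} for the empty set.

R' = {5, 6, 7, 8, 10, 11, 14, 15, 16}
P' = {1, 2, 3, 7, 8, 9, 13, 14, 16}
P' − R = {7, 8, 14, 16}
P ∩ Q = {5, 6, 10, 11, 12, 15}
(P' − R) − (P ∩ Q) = {7, 8, 14, 16}
R' △ ((P' − R) − (P ∩ Q)) = {5, 6, 10, 11, 15}
Q' = {1, 2, 4, 7}
Q △ Q' = {1, 2, 3, 4, 5, 6, 7, 8, 9, 10, 11, 12, 13, 14, 15, 16}
(R' △ ((P' − R) − (P ∩ Q))) △ (Q △ Q') = {1, 2, 3, 4, 7, 8, 9, 12, 13, 14, 16}

{1, 2, 3, 4, 7, 8, 9, 12, 13, 14, 16}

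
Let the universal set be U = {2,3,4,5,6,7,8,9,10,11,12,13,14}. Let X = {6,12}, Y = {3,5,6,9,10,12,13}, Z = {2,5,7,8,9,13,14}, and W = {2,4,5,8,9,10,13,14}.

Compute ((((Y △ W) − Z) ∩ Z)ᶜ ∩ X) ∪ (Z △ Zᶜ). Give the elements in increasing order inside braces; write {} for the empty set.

Y △ W = {2,3,4,6,8,12,14}
(Y △ W) − Z = {3,4,6,12}
((Y △ W) − Z) ∩ Z = {}
(((Y △ W) − Z) ∩ Z)ᶜ = {2,3,4,5,6,7,8,9,10,11,12,13,14}
(((Y △ W) − Z) ∩ Z)ᶜ ∩ X = {6,12}
Zᶜ = {3,4,6,10,11,12}
Z △ Zᶜ = {2,3,4,5,6,7,8,9,10,11,12,13,14}
((((Y △ W) − Z) ∩ Z)ᶜ ∩ X) ∪ (Z △ Zᶜ) = {2,3,4,5,6,7,8,9,10,11,12,13,14}

{2,3,4,5,6,7,8,9,10,11,12,13,14}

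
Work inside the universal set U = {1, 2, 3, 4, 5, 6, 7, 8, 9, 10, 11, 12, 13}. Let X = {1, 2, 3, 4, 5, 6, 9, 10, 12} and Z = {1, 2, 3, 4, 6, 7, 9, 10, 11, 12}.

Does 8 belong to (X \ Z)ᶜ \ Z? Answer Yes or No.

Yes

8 ∉ X and 8 ∉ Z, so 8 ∉ X \ Z
8 ∈ (X \ Z)ᶜ since 8 ∉ (X \ Z)
8 ∈ (X \ Z)ᶜ and 8 ∉ Z, so 8 ∈ (X \ Z)ᶜ \ Z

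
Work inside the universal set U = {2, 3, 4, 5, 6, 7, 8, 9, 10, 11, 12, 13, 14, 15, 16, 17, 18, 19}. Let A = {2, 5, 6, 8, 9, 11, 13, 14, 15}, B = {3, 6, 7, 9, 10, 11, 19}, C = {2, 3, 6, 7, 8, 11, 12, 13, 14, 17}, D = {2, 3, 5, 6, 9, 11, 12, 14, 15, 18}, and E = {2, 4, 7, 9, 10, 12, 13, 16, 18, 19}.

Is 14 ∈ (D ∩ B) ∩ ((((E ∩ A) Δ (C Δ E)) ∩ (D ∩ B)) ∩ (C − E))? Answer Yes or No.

No

14 ∈ D and 14 ∉ B, so 14 ∉ D ∩ B
14 ∉ E and 14 ∈ A, so 14 ∉ E ∩ A
14 ∈ C and 14 ∉ E, so 14 ∈ C Δ E
14 ∉ (E ∩ A) and 14 ∈ (C Δ E), so 14 ∈ (E ∩ A) Δ (C Δ E)
14 ∈ D and 14 ∉ B, so 14 ∉ D ∩ B
14 ∈ ((E ∩ A) Δ (C Δ E)) and 14 ∉ (D ∩ B), so 14 ∉ ((E ∩ A) Δ (C Δ E)) ∩ (D ∩ B)
14 ∈ C and 14 ∉ E, so 14 ∈ C − E
14 ∉ (((E ∩ A) Δ (C Δ E)) ∩ (D ∩ B)) and 14 ∈ (C − E), so 14 ∉ (((E ∩ A) Δ (C Δ E)) ∩ (D ∩ B)) ∩ (C − E)
14 ∉ (D ∩ B) and 14 ∉ ((((E ∩ A) Δ (C Δ E)) ∩ (D ∩ B)) ∩ (C − E)), so 14 ∉ (D ∩ B) ∩ ((((E ∩ A) Δ (C Δ E)) ∩ (D ∩ B)) ∩ (C − E))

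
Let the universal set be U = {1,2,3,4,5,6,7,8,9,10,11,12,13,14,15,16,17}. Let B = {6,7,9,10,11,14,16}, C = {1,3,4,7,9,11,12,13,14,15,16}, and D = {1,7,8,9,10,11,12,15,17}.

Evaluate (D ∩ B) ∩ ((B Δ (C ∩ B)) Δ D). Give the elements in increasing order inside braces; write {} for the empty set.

{7,9,11}

D ∩ B = {7,9,10,11}
C ∩ B = {7,9,11,14,16}
B Δ (C ∩ B) = {6,10}
(B Δ (C ∩ B)) Δ D = {1,6,7,8,9,11,12,15,17}
(D ∩ B) ∩ ((B Δ (C ∩ B)) Δ D) = {7,9,11}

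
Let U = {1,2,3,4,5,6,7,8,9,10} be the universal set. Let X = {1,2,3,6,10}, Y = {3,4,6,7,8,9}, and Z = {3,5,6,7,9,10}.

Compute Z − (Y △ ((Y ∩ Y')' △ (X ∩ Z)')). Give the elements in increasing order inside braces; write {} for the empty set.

Y' = {1,2,5,10}
Y ∩ Y' = {}
(Y ∩ Y')' = {1,2,3,4,5,6,7,8,9,10}
X ∩ Z = {3,6,10}
(X ∩ Z)' = {1,2,4,5,7,8,9}
(Y ∩ Y')' △ (X ∩ Z)' = {3,6,10}
Y △ ((Y ∩ Y')' △ (X ∩ Z)') = {4,7,8,9,10}
Z − (Y △ ((Y ∩ Y')' △ (X ∩ Z)')) = {3,5,6}

{3,5,6}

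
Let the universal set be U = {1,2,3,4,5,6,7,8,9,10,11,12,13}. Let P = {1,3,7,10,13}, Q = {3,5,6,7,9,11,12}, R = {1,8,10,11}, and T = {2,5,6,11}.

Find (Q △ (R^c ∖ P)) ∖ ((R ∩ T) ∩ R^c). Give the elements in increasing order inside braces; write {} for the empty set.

R^c = {2,3,4,5,6,7,9,12,13}
R^c ∖ P = {2,4,5,6,9,12}
Q △ (R^c ∖ P) = {2,3,4,7,11}
R ∩ T = {11}
(R ∩ T) ∩ R^c = {}
(Q △ (R^c ∖ P)) ∖ ((R ∩ T) ∩ R^c) = {2,3,4,7,11}

{2,3,4,7,11}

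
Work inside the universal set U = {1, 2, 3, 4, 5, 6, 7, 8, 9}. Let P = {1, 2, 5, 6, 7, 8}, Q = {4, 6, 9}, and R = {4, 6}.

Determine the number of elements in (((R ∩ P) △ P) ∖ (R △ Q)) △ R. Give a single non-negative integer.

R ∩ P = {6}
(R ∩ P) △ P = {1, 2, 5, 7, 8}
R △ Q = {9}
((R ∩ P) △ P) ∖ (R △ Q) = {1, 2, 5, 7, 8}
(((R ∩ P) △ P) ∖ (R △ Q)) △ R = {1, 2, 4, 5, 6, 7, 8}
|(((R ∩ P) △ P) ∖ (R △ Q)) △ R| = 7

7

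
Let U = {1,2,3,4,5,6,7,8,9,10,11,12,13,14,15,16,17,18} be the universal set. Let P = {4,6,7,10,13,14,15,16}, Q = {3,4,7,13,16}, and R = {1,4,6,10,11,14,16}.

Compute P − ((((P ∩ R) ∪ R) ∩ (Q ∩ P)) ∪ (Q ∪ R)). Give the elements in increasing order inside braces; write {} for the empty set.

P ∩ R = {4,6,10,14,16}
(P ∩ R) ∪ R = {1,4,6,10,11,14,16}
Q ∩ P = {4,7,13,16}
((P ∩ R) ∪ R) ∩ (Q ∩ P) = {4,16}
Q ∪ R = {1,3,4,6,7,10,11,13,14,16}
(((P ∩ R) ∪ R) ∩ (Q ∩ P)) ∪ (Q ∪ R) = {1,3,4,6,7,10,11,13,14,16}
P − ((((P ∩ R) ∪ R) ∩ (Q ∩ P)) ∪ (Q ∪ R)) = {15}

{15}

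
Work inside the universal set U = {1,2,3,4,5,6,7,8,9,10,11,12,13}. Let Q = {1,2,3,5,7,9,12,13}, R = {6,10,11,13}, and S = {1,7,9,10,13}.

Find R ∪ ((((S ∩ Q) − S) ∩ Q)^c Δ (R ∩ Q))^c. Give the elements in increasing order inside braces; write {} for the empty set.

S ∩ Q = {1,7,9,13}
(S ∩ Q) − S = {}
((S ∩ Q) − S) ∩ Q = {}
(((S ∩ Q) − S) ∩ Q)^c = {1,2,3,4,5,6,7,8,9,10,11,12,13}
R ∩ Q = {13}
(((S ∩ Q) − S) ∩ Q)^c Δ (R ∩ Q) = {1,2,3,4,5,6,7,8,9,10,11,12}
((((S ∩ Q) − S) ∩ Q)^c Δ (R ∩ Q))^c = {13}
R ∪ ((((S ∩ Q) − S) ∩ Q)^c Δ (R ∩ Q))^c = {6,10,11,13}

{6,10,11,13}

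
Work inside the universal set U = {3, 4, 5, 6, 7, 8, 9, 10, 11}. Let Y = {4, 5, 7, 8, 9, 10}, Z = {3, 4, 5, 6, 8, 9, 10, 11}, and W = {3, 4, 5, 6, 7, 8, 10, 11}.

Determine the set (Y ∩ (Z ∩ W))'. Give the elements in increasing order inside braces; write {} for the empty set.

Z ∩ W = {3, 4, 5, 6, 8, 10, 11}
Y ∩ (Z ∩ W) = {4, 5, 8, 10}
(Y ∩ (Z ∩ W))' = {3, 6, 7, 9, 11}

{3, 6, 7, 9, 11}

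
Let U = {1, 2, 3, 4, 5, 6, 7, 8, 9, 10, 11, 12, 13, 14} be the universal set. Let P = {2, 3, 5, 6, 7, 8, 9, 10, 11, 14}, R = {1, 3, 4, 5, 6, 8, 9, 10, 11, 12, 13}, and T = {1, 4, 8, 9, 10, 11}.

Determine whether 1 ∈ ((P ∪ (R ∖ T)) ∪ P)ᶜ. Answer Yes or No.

1 ∈ R and 1 ∈ T, so 1 ∉ R ∖ T
1 ∉ P and 1 ∉ (R ∖ T), so 1 ∉ P ∪ (R ∖ T)
1 ∉ (P ∪ (R ∖ T)) and 1 ∉ P, so 1 ∉ (P ∪ (R ∖ T)) ∪ P
1 ∈ ((P ∪ (R ∖ T)) ∪ P)ᶜ since 1 ∉ ((P ∪ (R ∖ T)) ∪ P)

Yes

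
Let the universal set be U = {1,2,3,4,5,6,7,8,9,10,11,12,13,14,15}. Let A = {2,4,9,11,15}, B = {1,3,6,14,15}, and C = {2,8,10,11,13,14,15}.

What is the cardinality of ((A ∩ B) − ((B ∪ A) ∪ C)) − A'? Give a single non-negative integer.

0

A ∩ B = {15}
B ∪ A = {1,2,3,4,6,9,11,14,15}
(B ∪ A) ∪ C = {1,2,3,4,6,8,9,10,11,13,14,15}
(A ∩ B) − ((B ∪ A) ∪ C) = {}
A' = {1,3,5,6,7,8,10,12,13,14}
((A ∩ B) − ((B ∪ A) ∪ C)) − A' = {}
|((A ∩ B) − ((B ∪ A) ∪ C)) − A'| = 0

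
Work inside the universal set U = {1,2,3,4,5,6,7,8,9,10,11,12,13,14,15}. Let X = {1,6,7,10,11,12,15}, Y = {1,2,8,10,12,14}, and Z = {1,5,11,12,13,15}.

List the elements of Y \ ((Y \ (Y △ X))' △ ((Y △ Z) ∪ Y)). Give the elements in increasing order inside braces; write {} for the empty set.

Y △ X = {2,6,7,8,11,14,15}
Y \ (Y △ X) = {1,10,12}
(Y \ (Y △ X))' = {2,3,4,5,6,7,8,9,11,13,14,15}
Y △ Z = {2,5,8,10,11,13,14,15}
(Y △ Z) ∪ Y = {1,2,5,8,10,11,12,13,14,15}
(Y \ (Y △ X))' △ ((Y △ Z) ∪ Y) = {1,3,4,6,7,9,10,12}
Y \ ((Y \ (Y △ X))' △ ((Y △ Z) ∪ Y)) = {2,8,14}

{2,8,14}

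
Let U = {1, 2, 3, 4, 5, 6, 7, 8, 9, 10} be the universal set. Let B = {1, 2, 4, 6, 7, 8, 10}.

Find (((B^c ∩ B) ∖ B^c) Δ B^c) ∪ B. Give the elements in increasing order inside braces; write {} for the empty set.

{1, 2, 3, 4, 5, 6, 7, 8, 9, 10}

B^c = {3, 5, 9}
B^c ∩ B = {}
(B^c ∩ B) ∖ B^c = {}
((B^c ∩ B) ∖ B^c) Δ B^c = {3, 5, 9}
(((B^c ∩ B) ∖ B^c) Δ B^c) ∪ B = {1, 2, 3, 4, 5, 6, 7, 8, 9, 10}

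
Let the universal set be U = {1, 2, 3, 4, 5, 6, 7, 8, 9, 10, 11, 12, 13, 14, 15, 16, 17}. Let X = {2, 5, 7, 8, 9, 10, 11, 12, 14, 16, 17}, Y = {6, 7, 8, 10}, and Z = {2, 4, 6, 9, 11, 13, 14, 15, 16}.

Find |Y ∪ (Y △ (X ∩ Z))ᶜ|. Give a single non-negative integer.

12

X ∩ Z = {2, 9, 11, 14, 16}
Y △ (X ∩ Z) = {2, 6, 7, 8, 9, 10, 11, 14, 16}
(Y △ (X ∩ Z))ᶜ = {1, 3, 4, 5, 12, 13, 15, 17}
Y ∪ (Y △ (X ∩ Z))ᶜ = {1, 3, 4, 5, 6, 7, 8, 10, 12, 13, 15, 17}
|Y ∪ (Y △ (X ∩ Z))ᶜ| = 12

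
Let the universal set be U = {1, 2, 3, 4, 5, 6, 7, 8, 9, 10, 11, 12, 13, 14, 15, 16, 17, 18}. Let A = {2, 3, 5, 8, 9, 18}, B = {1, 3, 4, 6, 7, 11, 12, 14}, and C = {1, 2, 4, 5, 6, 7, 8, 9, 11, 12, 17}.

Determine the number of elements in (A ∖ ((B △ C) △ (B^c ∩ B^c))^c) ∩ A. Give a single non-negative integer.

2

B △ C = {2, 3, 5, 8, 9, 14, 17}
B^c = {2, 5, 8, 9, 10, 13, 15, 16, 17, 18}
B^c ∩ B^c = {2, 5, 8, 9, 10, 13, 15, 16, 17, 18}
(B △ C) △ (B^c ∩ B^c) = {3, 10, 13, 14, 15, 16, 18}
((B △ C) △ (B^c ∩ B^c))^c = {1, 2, 4, 5, 6, 7, 8, 9, 11, 12, 17}
A ∖ ((B △ C) △ (B^c ∩ B^c))^c = {3, 18}
(A ∖ ((B △ C) △ (B^c ∩ B^c))^c) ∩ A = {3, 18}
|(A ∖ ((B △ C) △ (B^c ∩ B^c))^c) ∩ A| = 2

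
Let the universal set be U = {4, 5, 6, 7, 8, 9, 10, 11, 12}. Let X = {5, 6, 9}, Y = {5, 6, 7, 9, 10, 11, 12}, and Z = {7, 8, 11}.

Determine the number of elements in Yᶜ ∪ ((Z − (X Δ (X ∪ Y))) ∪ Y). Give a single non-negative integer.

Yᶜ = {4, 8}
X ∪ Y = {5, 6, 7, 9, 10, 11, 12}
X Δ (X ∪ Y) = {7, 10, 11, 12}
Z − (X Δ (X ∪ Y)) = {8}
(Z − (X Δ (X ∪ Y))) ∪ Y = {5, 6, 7, 8, 9, 10, 11, 12}
Yᶜ ∪ ((Z − (X Δ (X ∪ Y))) ∪ Y) = {4, 5, 6, 7, 8, 9, 10, 11, 12}
|Yᶜ ∪ ((Z − (X Δ (X ∪ Y))) ∪ Y)| = 9

9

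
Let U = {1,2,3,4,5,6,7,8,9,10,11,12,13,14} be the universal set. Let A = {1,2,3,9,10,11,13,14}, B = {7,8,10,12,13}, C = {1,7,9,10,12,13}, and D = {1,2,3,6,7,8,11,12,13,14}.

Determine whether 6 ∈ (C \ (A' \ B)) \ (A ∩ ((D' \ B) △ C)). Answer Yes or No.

6 ∉ A, so 6 ∈ A'
6 ∈ A' and 6 ∉ B, so 6 ∈ A' \ B
6 ∉ C and 6 ∈ (A' \ B), so 6 ∉ C \ (A' \ B)
6 ∈ D, so 6 ∉ D'
6 ∉ D' and 6 ∉ B, so 6 ∉ D' \ B
6 ∉ (D' \ B) and 6 ∉ C, so 6 ∉ (D' \ B) △ C
6 ∉ A and 6 ∉ ((D' \ B) △ C), so 6 ∉ A ∩ ((D' \ B) △ C)
6 ∉ (C \ (A' \ B)) and 6 ∉ (A ∩ ((D' \ B) △ C)), so 6 ∉ (C \ (A' \ B)) \ (A ∩ ((D' \ B) △ C))

No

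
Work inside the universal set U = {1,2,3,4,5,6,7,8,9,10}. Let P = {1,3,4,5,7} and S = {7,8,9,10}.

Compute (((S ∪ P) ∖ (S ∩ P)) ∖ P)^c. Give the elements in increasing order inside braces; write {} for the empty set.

{1,2,3,4,5,6,7}

S ∪ P = {1,3,4,5,7,8,9,10}
S ∩ P = {7}
(S ∪ P) ∖ (S ∩ P) = {1,3,4,5,8,9,10}
((S ∪ P) ∖ (S ∩ P)) ∖ P = {8,9,10}
(((S ∪ P) ∖ (S ∩ P)) ∖ P)^c = {1,2,3,4,5,6,7}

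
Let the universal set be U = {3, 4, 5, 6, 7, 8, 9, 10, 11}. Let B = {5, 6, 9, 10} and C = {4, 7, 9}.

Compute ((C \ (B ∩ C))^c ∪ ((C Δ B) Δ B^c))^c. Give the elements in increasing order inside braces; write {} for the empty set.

B ∩ C = {9}
C \ (B ∩ C) = {4, 7}
(C \ (B ∩ C))^c = {3, 5, 6, 8, 9, 10, 11}
C Δ B = {4, 5, 6, 7, 10}
B^c = {3, 4, 7, 8, 11}
(C Δ B) Δ B^c = {3, 5, 6, 8, 10, 11}
(C \ (B ∩ C))^c ∪ ((C Δ B) Δ B^c) = {3, 5, 6, 8, 9, 10, 11}
((C \ (B ∩ C))^c ∪ ((C Δ B) Δ B^c))^c = {4, 7}

{4, 7}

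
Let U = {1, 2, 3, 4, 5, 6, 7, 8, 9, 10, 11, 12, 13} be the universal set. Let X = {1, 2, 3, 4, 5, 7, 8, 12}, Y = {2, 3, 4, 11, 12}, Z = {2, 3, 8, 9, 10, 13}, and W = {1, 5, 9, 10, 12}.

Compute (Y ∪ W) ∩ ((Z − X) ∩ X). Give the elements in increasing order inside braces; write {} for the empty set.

{}

Y ∪ W = {1, 2, 3, 4, 5, 9, 10, 11, 12}
Z − X = {9, 10, 13}
(Z − X) ∩ X = {}
(Y ∪ W) ∩ ((Z − X) ∩ X) = {}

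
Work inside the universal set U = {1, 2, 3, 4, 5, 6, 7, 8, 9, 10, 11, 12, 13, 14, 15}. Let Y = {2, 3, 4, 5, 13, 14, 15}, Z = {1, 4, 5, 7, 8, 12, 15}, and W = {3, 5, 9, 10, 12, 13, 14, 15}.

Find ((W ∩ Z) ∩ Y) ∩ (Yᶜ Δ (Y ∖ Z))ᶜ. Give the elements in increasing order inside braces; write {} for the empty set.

W ∩ Z = {5, 12, 15}
(W ∩ Z) ∩ Y = {5, 15}
Yᶜ = {1, 6, 7, 8, 9, 10, 11, 12}
Y ∖ Z = {2, 3, 13, 14}
Yᶜ Δ (Y ∖ Z) = {1, 2, 3, 6, 7, 8, 9, 10, 11, 12, 13, 14}
(Yᶜ Δ (Y ∖ Z))ᶜ = {4, 5, 15}
((W ∩ Z) ∩ Y) ∩ (Yᶜ Δ (Y ∖ Z))ᶜ = {5, 15}

{5, 15}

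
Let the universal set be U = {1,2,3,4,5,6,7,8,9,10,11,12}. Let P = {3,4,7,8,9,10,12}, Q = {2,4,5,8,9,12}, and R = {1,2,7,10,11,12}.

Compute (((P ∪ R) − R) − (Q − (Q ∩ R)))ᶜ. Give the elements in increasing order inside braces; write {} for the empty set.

P ∪ R = {1,2,3,4,7,8,9,10,11,12}
(P ∪ R) − R = {3,4,8,9}
Q ∩ R = {2,12}
Q − (Q ∩ R) = {4,5,8,9}
((P ∪ R) − R) − (Q − (Q ∩ R)) = {3}
(((P ∪ R) − R) − (Q − (Q ∩ R)))ᶜ = {1,2,4,5,6,7,8,9,10,11,12}

{1,2,4,5,6,7,8,9,10,11,12}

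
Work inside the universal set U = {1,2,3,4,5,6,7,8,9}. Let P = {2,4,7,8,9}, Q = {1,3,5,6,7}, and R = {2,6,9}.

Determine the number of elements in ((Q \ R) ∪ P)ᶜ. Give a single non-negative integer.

1

Q \ R = {1,3,5,7}
(Q \ R) ∪ P = {1,2,3,4,5,7,8,9}
((Q \ R) ∪ P)ᶜ = {6}
|((Q \ R) ∪ P)ᶜ| = 1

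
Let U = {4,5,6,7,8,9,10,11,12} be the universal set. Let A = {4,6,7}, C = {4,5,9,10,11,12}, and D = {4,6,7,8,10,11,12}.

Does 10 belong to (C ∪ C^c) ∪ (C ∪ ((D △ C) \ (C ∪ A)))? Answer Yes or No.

10 ∈ C, so 10 ∉ C^c
10 ∈ C and 10 ∉ C^c, so 10 ∈ C ∪ C^c
10 ∈ D and 10 ∈ C, so 10 ∉ D △ C
10 ∈ C and 10 ∉ A, so 10 ∈ C ∪ A
10 ∉ (D △ C) and 10 ∈ (C ∪ A), so 10 ∉ (D △ C) \ (C ∪ A)
10 ∈ C and 10 ∉ ((D △ C) \ (C ∪ A)), so 10 ∈ C ∪ ((D △ C) \ (C ∪ A))
10 ∈ (C ∪ C^c) and 10 ∈ (C ∪ ((D △ C) \ (C ∪ A))), so 10 ∈ (C ∪ C^c) ∪ (C ∪ ((D △ C) \ (C ∪ A)))

Yes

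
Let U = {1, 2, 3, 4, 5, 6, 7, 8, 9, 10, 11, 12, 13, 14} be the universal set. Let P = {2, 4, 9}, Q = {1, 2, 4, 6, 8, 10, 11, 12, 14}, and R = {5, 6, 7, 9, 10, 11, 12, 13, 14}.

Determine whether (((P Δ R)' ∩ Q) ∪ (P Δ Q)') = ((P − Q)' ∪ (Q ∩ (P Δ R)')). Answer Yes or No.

P Δ R = {2, 4, 5, 6, 7, 10, 11, 12, 13, 14}
(P Δ R)' = {1, 3, 8, 9}
(P Δ R)' ∩ Q = {1, 8}
P Δ Q = {1, 6, 8, 9, 10, 11, 12, 14}
(P Δ Q)' = {2, 3, 4, 5, 7, 13}
((P Δ R)' ∩ Q) ∪ (P Δ Q)' = {1, 2, 3, 4, 5, 7, 8, 13}
P − Q = {9}
(P − Q)' = {1, 2, 3, 4, 5, 6, 7, 8, 10, 11, 12, 13, 14}
Q ∩ (P Δ R)' = {1, 8}
(P − Q)' ∪ (Q ∩ (P Δ R)') = {1, 2, 3, 4, 5, 6, 7, 8, 10, 11, 12, 13, 14}
6 ∈ (P − Q)' ∪ (Q ∩ (P Δ R)') but 6 ∉ ((P Δ R)' ∩ Q) ∪ (P Δ Q)', so they differ.

No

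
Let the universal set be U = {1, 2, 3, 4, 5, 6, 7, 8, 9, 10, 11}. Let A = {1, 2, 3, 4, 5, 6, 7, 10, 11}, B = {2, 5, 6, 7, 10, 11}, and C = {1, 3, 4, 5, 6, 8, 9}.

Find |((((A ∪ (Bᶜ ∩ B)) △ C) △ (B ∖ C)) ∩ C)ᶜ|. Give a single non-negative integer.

9

Bᶜ = {1, 3, 4, 8, 9}
Bᶜ ∩ B = {}
A ∪ (Bᶜ ∩ B) = {1, 2, 3, 4, 5, 6, 7, 10, 11}
(A ∪ (Bᶜ ∩ B)) △ C = {2, 7, 8, 9, 10, 11}
B ∖ C = {2, 7, 10, 11}
((A ∪ (Bᶜ ∩ B)) △ C) △ (B ∖ C) = {8, 9}
(((A ∪ (Bᶜ ∩ B)) △ C) △ (B ∖ C)) ∩ C = {8, 9}
((((A ∪ (Bᶜ ∩ B)) △ C) △ (B ∖ C)) ∩ C)ᶜ = {1, 2, 3, 4, 5, 6, 7, 10, 11}
|((((A ∪ (Bᶜ ∩ B)) △ C) △ (B ∖ C)) ∩ C)ᶜ| = 9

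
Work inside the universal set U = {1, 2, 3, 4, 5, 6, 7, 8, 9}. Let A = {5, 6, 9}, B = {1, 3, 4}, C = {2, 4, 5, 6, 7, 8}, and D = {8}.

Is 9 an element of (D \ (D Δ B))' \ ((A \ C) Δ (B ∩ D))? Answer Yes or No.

No

9 ∉ D and 9 ∉ B, so 9 ∉ D Δ B
9 ∉ D and 9 ∉ (D Δ B), so 9 ∉ D \ (D Δ B)
9 ∈ (D \ (D Δ B))' since 9 ∉ (D \ (D Δ B))
9 ∈ A and 9 ∉ C, so 9 ∈ A \ C
9 ∉ B and 9 ∉ D, so 9 ∉ B ∩ D
9 ∈ (A \ C) and 9 ∉ (B ∩ D), so 9 ∈ (A \ C) Δ (B ∩ D)
9 ∈ (D \ (D Δ B))' and 9 ∈ ((A \ C) Δ (B ∩ D)), so 9 ∉ (D \ (D Δ B))' \ ((A \ C) Δ (B ∩ D))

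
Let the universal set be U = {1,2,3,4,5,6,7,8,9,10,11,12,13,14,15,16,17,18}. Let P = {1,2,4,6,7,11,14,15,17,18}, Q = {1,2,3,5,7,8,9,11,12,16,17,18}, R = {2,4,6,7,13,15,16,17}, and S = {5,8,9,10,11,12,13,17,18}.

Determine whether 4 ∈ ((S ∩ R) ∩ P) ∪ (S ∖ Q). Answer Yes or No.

No

4 ∉ S and 4 ∈ R, so 4 ∉ S ∩ R
4 ∉ (S ∩ R) and 4 ∈ P, so 4 ∉ (S ∩ R) ∩ P
4 ∉ S and 4 ∉ Q, so 4 ∉ S ∖ Q
4 ∉ ((S ∩ R) ∩ P) and 4 ∉ (S ∖ Q), so 4 ∉ ((S ∩ R) ∩ P) ∪ (S ∖ Q)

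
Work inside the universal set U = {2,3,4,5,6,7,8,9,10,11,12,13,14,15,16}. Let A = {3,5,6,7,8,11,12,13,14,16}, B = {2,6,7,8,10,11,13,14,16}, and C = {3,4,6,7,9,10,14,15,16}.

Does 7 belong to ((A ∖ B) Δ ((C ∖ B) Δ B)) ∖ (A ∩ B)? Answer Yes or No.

7 ∈ A and 7 ∈ B, so 7 ∉ A ∖ B
7 ∈ C and 7 ∈ B, so 7 ∉ C ∖ B
7 ∉ (C ∖ B) and 7 ∈ B, so 7 ∈ (C ∖ B) Δ B
7 ∉ (A ∖ B) and 7 ∈ ((C ∖ B) Δ B), so 7 ∈ (A ∖ B) Δ ((C ∖ B) Δ B)
7 ∈ A and 7 ∈ B, so 7 ∈ A ∩ B
7 ∈ ((A ∖ B) Δ ((C ∖ B) Δ B)) and 7 ∈ (A ∩ B), so 7 ∉ ((A ∖ B) Δ ((C ∖ B) Δ B)) ∖ (A ∩ B)

No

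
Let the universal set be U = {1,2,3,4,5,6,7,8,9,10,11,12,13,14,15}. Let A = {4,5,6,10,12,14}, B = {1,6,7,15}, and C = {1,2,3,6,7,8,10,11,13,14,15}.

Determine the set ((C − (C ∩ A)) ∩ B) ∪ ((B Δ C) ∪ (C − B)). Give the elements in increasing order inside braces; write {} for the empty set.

{1,2,3,7,8,10,11,13,14,15}

C ∩ A = {6,10,14}
C − (C ∩ A) = {1,2,3,7,8,11,13,15}
(C − (C ∩ A)) ∩ B = {1,7,15}
B Δ C = {2,3,8,10,11,13,14}
C − B = {2,3,8,10,11,13,14}
(B Δ C) ∪ (C − B) = {2,3,8,10,11,13,14}
((C − (C ∩ A)) ∩ B) ∪ ((B Δ C) ∪ (C − B)) = {1,2,3,7,8,10,11,13,14,15}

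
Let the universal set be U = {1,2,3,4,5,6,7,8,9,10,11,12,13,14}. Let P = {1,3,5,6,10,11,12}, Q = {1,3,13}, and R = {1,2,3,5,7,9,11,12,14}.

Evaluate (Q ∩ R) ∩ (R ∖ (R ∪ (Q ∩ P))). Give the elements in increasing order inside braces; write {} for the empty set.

Q ∩ R = {1,3}
Q ∩ P = {1,3}
R ∪ (Q ∩ P) = {1,2,3,5,7,9,11,12,14}
R ∖ (R ∪ (Q ∩ P)) = {}
(Q ∩ R) ∩ (R ∖ (R ∪ (Q ∩ P))) = {}

{}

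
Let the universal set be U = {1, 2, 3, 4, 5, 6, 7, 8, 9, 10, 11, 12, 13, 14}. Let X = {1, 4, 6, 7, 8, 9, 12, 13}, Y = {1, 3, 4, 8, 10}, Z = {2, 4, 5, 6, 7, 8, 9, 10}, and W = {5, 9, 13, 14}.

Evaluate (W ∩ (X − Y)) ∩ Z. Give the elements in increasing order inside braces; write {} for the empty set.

{9}

X − Y = {6, 7, 9, 12, 13}
W ∩ (X − Y) = {9, 13}
(W ∩ (X − Y)) ∩ Z = {9}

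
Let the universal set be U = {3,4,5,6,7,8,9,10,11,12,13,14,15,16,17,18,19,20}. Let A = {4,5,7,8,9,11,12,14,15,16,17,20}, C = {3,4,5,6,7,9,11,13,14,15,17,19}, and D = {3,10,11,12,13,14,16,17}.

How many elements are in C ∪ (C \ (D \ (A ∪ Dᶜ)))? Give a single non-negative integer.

Dᶜ = {4,5,6,7,8,9,15,18,19,20}
A ∪ Dᶜ = {4,5,6,7,8,9,11,12,14,15,16,17,18,19,20}
D \ (A ∪ Dᶜ) = {3,10,13}
C \ (D \ (A ∪ Dᶜ)) = {4,5,6,7,9,11,14,15,17,19}
C ∪ (C \ (D \ (A ∪ Dᶜ))) = {3,4,5,6,7,9,11,13,14,15,17,19}
|C ∪ (C \ (D \ (A ∪ Dᶜ)))| = 12

12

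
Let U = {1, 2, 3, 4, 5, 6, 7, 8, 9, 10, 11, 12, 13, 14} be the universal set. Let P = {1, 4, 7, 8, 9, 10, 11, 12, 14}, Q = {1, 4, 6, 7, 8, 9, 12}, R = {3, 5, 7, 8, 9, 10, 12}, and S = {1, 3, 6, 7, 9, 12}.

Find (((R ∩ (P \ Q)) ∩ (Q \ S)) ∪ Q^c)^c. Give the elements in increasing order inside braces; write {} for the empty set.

{1, 4, 6, 7, 8, 9, 12}

P \ Q = {10, 11, 14}
R ∩ (P \ Q) = {10}
Q \ S = {4, 8}
(R ∩ (P \ Q)) ∩ (Q \ S) = {}
Q^c = {2, 3, 5, 10, 11, 13, 14}
((R ∩ (P \ Q)) ∩ (Q \ S)) ∪ Q^c = {2, 3, 5, 10, 11, 13, 14}
(((R ∩ (P \ Q)) ∩ (Q \ S)) ∪ Q^c)^c = {1, 4, 6, 7, 8, 9, 12}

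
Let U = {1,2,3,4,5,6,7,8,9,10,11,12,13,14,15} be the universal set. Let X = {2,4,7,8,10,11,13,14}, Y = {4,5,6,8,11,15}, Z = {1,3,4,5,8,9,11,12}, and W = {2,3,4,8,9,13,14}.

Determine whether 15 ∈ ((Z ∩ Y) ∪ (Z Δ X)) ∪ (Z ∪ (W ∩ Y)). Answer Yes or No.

No

15 ∉ Z and 15 ∈ Y, so 15 ∉ Z ∩ Y
15 ∉ Z and 15 ∉ X, so 15 ∉ Z Δ X
15 ∉ (Z ∩ Y) and 15 ∉ (Z Δ X), so 15 ∉ (Z ∩ Y) ∪ (Z Δ X)
15 ∉ W and 15 ∈ Y, so 15 ∉ W ∩ Y
15 ∉ Z and 15 ∉ (W ∩ Y), so 15 ∉ Z ∪ (W ∩ Y)
15 ∉ ((Z ∩ Y) ∪ (Z Δ X)) and 15 ∉ (Z ∪ (W ∩ Y)), so 15 ∉ ((Z ∩ Y) ∪ (Z Δ X)) ∪ (Z ∪ (W ∩ Y))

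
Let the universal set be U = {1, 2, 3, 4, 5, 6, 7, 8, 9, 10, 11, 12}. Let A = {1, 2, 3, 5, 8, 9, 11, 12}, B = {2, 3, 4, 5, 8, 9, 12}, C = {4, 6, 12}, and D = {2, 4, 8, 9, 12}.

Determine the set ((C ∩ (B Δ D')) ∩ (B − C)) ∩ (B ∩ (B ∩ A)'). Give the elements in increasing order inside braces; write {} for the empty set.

D' = {1, 3, 5, 6, 7, 10, 11}
B Δ D' = {1, 2, 4, 6, 7, 8, 9, 10, 11, 12}
C ∩ (B Δ D') = {4, 6, 12}
B − C = {2, 3, 5, 8, 9}
(C ∩ (B Δ D')) ∩ (B − C) = {}
B ∩ A = {2, 3, 5, 8, 9, 12}
(B ∩ A)' = {1, 4, 6, 7, 10, 11}
B ∩ (B ∩ A)' = {4}
((C ∩ (B Δ D')) ∩ (B − C)) ∩ (B ∩ (B ∩ A)') = {}

{}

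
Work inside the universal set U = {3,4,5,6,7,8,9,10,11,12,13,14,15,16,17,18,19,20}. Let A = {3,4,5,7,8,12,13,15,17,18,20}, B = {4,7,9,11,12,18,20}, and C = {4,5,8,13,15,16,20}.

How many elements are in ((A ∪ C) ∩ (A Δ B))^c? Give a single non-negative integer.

12

A ∪ C = {3,4,5,7,8,12,13,15,16,17,18,20}
A Δ B = {3,5,8,9,11,13,15,17}
(A ∪ C) ∩ (A Δ B) = {3,5,8,13,15,17}
((A ∪ C) ∩ (A Δ B))^c = {4,6,7,9,10,11,12,14,16,18,19,20}
|((A ∪ C) ∩ (A Δ B))^c| = 12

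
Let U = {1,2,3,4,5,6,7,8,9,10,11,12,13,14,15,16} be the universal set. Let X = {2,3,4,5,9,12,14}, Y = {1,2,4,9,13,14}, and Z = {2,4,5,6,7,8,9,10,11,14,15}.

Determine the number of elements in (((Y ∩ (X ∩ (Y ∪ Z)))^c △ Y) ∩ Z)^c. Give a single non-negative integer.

5

Y ∪ Z = {1,2,4,5,6,7,8,9,10,11,13,14,15}
X ∩ (Y ∪ Z) = {2,4,5,9,14}
Y ∩ (X ∩ (Y ∪ Z)) = {2,4,9,14}
(Y ∩ (X ∩ (Y ∪ Z)))^c = {1,3,5,6,7,8,10,11,12,13,15,16}
(Y ∩ (X ∩ (Y ∪ Z)))^c △ Y = {2,3,4,5,6,7,8,9,10,11,12,14,15,16}
((Y ∩ (X ∩ (Y ∪ Z)))^c △ Y) ∩ Z = {2,4,5,6,7,8,9,10,11,14,15}
(((Y ∩ (X ∩ (Y ∪ Z)))^c △ Y) ∩ Z)^c = {1,3,12,13,16}
|(((Y ∩ (X ∩ (Y ∪ Z)))^c △ Y) ∩ Z)^c| = 5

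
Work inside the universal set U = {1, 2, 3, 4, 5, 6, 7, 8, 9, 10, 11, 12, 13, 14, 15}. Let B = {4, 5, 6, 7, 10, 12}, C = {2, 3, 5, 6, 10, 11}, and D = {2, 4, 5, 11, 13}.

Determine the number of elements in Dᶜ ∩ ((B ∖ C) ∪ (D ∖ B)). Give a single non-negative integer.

Dᶜ = {1, 3, 6, 7, 8, 9, 10, 12, 14, 15}
B ∖ C = {4, 7, 12}
D ∖ B = {2, 11, 13}
(B ∖ C) ∪ (D ∖ B) = {2, 4, 7, 11, 12, 13}
Dᶜ ∩ ((B ∖ C) ∪ (D ∖ B)) = {7, 12}
|Dᶜ ∩ ((B ∖ C) ∪ (D ∖ B))| = 2

2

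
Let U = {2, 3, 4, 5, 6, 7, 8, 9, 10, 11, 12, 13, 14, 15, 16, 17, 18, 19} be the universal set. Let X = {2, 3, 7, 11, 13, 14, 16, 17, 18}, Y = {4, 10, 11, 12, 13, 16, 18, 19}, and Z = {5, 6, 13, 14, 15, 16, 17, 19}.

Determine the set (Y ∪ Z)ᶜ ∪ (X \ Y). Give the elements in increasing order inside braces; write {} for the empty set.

Y ∪ Z = {4, 5, 6, 10, 11, 12, 13, 14, 15, 16, 17, 18, 19}
(Y ∪ Z)ᶜ = {2, 3, 7, 8, 9}
X \ Y = {2, 3, 7, 14, 17}
(Y ∪ Z)ᶜ ∪ (X \ Y) = {2, 3, 7, 8, 9, 14, 17}

{2, 3, 7, 8, 9, 14, 17}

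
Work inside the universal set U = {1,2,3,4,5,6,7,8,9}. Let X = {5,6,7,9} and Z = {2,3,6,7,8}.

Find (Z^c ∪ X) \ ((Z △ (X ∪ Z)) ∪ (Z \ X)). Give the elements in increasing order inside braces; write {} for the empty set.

Z^c = {1,4,5,9}
Z^c ∪ X = {1,4,5,6,7,9}
X ∪ Z = {2,3,5,6,7,8,9}
Z △ (X ∪ Z) = {5,9}
Z \ X = {2,3,8}
(Z △ (X ∪ Z)) ∪ (Z \ X) = {2,3,5,8,9}
(Z^c ∪ X) \ ((Z △ (X ∪ Z)) ∪ (Z \ X)) = {1,4,6,7}

{1,4,6,7}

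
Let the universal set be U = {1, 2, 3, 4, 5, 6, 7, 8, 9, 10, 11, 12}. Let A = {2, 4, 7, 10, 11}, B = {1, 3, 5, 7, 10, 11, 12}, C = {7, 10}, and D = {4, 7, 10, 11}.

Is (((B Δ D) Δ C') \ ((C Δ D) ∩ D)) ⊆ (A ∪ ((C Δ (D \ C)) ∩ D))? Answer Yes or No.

B Δ D = {1, 3, 4, 5, 12}
C' = {1, 2, 3, 4, 5, 6, 8, 9, 11, 12}
(B Δ D) Δ C' = {2, 6, 8, 9, 11}
C Δ D = {4, 11}
(C Δ D) ∩ D = {4, 11}
((B Δ D) Δ C') \ ((C Δ D) ∩ D) = {2, 6, 8, 9}
D \ C = {4, 11}
C Δ (D \ C) = {4, 7, 10, 11}
(C Δ (D \ C)) ∩ D = {4, 7, 10, 11}
A ∪ ((C Δ (D \ C)) ∩ D) = {2, 4, 7, 10, 11}
6 ∈ ((B Δ D) Δ C') \ ((C Δ D) ∩ D) but 6 ∉ A ∪ ((C Δ (D \ C)) ∩ D), so the inclusion fails.

No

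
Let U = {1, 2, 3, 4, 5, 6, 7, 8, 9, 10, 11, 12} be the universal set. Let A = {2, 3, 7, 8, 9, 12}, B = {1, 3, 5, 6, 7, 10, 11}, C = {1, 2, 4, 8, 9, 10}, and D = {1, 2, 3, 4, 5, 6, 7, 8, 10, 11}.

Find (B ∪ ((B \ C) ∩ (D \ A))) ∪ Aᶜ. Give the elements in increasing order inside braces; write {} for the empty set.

B \ C = {3, 5, 6, 7, 11}
D \ A = {1, 4, 5, 6, 10, 11}
(B \ C) ∩ (D \ A) = {5, 6, 11}
B ∪ ((B \ C) ∩ (D \ A)) = {1, 3, 5, 6, 7, 10, 11}
Aᶜ = {1, 4, 5, 6, 10, 11}
(B ∪ ((B \ C) ∩ (D \ A))) ∪ Aᶜ = {1, 3, 4, 5, 6, 7, 10, 11}

{1, 3, 4, 5, 6, 7, 10, 11}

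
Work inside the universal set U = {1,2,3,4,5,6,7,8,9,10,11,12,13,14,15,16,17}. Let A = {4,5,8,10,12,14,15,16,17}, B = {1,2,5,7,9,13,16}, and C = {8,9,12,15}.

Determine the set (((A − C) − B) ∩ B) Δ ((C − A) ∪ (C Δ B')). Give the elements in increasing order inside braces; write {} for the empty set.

{3,4,6,9,10,11,14,17}

A − C = {4,5,10,14,16,17}
(A − C) − B = {4,10,14,17}
((A − C) − B) ∩ B = {}
C − A = {9}
B' = {3,4,6,8,10,11,12,14,15,17}
C Δ B' = {3,4,6,9,10,11,14,17}
(C − A) ∪ (C Δ B') = {3,4,6,9,10,11,14,17}
(((A − C) − B) ∩ B) Δ ((C − A) ∪ (C Δ B')) = {3,4,6,9,10,11,14,17}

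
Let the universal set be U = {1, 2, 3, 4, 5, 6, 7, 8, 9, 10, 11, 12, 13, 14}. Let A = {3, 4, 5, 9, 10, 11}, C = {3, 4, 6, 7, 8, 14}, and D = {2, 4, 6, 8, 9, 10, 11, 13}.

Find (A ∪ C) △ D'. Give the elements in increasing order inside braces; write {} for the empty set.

A ∪ C = {3, 4, 5, 6, 7, 8, 9, 10, 11, 14}
D' = {1, 3, 5, 7, 12, 14}
(A ∪ C) △ D' = {1, 4, 6, 8, 9, 10, 11, 12}

{1, 4, 6, 8, 9, 10, 11, 12}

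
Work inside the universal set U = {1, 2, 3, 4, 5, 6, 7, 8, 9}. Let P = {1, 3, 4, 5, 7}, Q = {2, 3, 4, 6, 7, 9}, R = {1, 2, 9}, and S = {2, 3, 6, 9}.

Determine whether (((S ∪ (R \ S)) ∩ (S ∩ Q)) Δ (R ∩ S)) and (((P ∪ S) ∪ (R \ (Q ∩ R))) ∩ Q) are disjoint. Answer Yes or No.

R \ S = {1}
S ∪ (R \ S) = {1, 2, 3, 6, 9}
S ∩ Q = {2, 3, 6, 9}
(S ∪ (R \ S)) ∩ (S ∩ Q) = {2, 3, 6, 9}
R ∩ S = {2, 9}
((S ∪ (R \ S)) ∩ (S ∩ Q)) Δ (R ∩ S) = {3, 6}
P ∪ S = {1, 2, 3, 4, 5, 6, 7, 9}
Q ∩ R = {2, 9}
R \ (Q ∩ R) = {1}
(P ∪ S) ∪ (R \ (Q ∩ R)) = {1, 2, 3, 4, 5, 6, 7, 9}
((P ∪ S) ∪ (R \ (Q ∩ R))) ∩ Q = {2, 3, 4, 6, 7, 9}
3 lies in both, so they are not disjoint.

No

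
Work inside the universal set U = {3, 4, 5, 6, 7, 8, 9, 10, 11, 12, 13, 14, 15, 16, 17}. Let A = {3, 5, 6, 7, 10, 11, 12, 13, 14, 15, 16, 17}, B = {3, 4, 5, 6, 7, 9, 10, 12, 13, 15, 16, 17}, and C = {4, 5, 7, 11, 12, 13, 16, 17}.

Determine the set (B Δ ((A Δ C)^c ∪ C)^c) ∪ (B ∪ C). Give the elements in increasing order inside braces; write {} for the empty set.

{3, 4, 5, 6, 7, 9, 10, 11, 12, 13, 14, 15, 16, 17}

A Δ C = {3, 4, 6, 10, 14, 15}
(A Δ C)^c = {5, 7, 8, 9, 11, 12, 13, 16, 17}
(A Δ C)^c ∪ C = {4, 5, 7, 8, 9, 11, 12, 13, 16, 17}
((A Δ C)^c ∪ C)^c = {3, 6, 10, 14, 15}
B Δ ((A Δ C)^c ∪ C)^c = {4, 5, 7, 9, 12, 13, 14, 16, 17}
B ∪ C = {3, 4, 5, 6, 7, 9, 10, 11, 12, 13, 15, 16, 17}
(B Δ ((A Δ C)^c ∪ C)^c) ∪ (B ∪ C) = {3, 4, 5, 6, 7, 9, 10, 11, 12, 13, 14, 15, 16, 17}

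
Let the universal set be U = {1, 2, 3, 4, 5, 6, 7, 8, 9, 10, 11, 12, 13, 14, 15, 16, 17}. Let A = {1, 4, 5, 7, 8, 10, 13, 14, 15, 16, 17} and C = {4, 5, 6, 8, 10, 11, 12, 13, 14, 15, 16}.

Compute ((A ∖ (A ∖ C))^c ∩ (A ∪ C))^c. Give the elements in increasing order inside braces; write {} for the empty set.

A ∖ C = {1, 7, 17}
A ∖ (A ∖ C) = {4, 5, 8, 10, 13, 14, 15, 16}
(A ∖ (A ∖ C))^c = {1, 2, 3, 6, 7, 9, 11, 12, 17}
A ∪ C = {1, 4, 5, 6, 7, 8, 10, 11, 12, 13, 14, 15, 16, 17}
(A ∖ (A ∖ C))^c ∩ (A ∪ C) = {1, 6, 7, 11, 12, 17}
((A ∖ (A ∖ C))^c ∩ (A ∪ C))^c = {2, 3, 4, 5, 8, 9, 10, 13, 14, 15, 16}

{2, 3, 4, 5, 8, 9, 10, 13, 14, 15, 16}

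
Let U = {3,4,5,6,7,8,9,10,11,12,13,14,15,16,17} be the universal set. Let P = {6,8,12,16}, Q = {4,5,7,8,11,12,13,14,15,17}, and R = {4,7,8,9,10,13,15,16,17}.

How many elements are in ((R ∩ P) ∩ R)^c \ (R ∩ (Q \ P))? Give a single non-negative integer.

R ∩ P = {8,16}
(R ∩ P) ∩ R = {8,16}
((R ∩ P) ∩ R)^c = {3,4,5,6,7,9,10,11,12,13,14,15,17}
Q \ P = {4,5,7,11,13,14,15,17}
R ∩ (Q \ P) = {4,7,13,15,17}
((R ∩ P) ∩ R)^c \ (R ∩ (Q \ P)) = {3,5,6,9,10,11,12,14}
|((R ∩ P) ∩ R)^c \ (R ∩ (Q \ P))| = 8

8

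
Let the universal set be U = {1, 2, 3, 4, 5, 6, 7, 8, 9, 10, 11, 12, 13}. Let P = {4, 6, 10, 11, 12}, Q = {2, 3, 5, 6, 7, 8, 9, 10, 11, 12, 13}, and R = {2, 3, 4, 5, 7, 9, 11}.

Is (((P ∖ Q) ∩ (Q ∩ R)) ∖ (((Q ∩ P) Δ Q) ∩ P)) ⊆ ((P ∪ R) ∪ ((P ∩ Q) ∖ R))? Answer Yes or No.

Yes

P ∖ Q = {4}
Q ∩ R = {2, 3, 5, 7, 9, 11}
(P ∖ Q) ∩ (Q ∩ R) = {}
Q ∩ P = {6, 10, 11, 12}
(Q ∩ P) Δ Q = {2, 3, 5, 7, 8, 9, 13}
((Q ∩ P) Δ Q) ∩ P = {}
((P ∖ Q) ∩ (Q ∩ R)) ∖ (((Q ∩ P) Δ Q) ∩ P) = {}
P ∪ R = {2, 3, 4, 5, 6, 7, 9, 10, 11, 12}
P ∩ Q = {6, 10, 11, 12}
(P ∩ Q) ∖ R = {6, 10, 12}
(P ∪ R) ∪ ((P ∩ Q) ∖ R) = {2, 3, 4, 5, 6, 7, 9, 10, 11, 12}
Every element of {} is in {2, 3, 4, 5, 6, 7, 9, 10, 11, 12}, so ((P ∖ Q) ∩ (Q ∩ R)) ∖ (((Q ∩ P) Δ Q) ∩ P) ⊆ (P ∪ R) ∪ ((P ∩ Q) ∖ R).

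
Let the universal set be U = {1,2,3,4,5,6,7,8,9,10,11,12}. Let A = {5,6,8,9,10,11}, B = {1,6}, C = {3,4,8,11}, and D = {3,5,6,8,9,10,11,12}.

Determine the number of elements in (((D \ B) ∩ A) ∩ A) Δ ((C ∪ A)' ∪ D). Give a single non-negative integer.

D \ B = {3,5,8,9,10,11,12}
(D \ B) ∩ A = {5,8,9,10,11}
((D \ B) ∩ A) ∩ A = {5,8,9,10,11}
C ∪ A = {3,4,5,6,8,9,10,11}
(C ∪ A)' = {1,2,7,12}
(C ∪ A)' ∪ D = {1,2,3,5,6,7,8,9,10,11,12}
(((D \ B) ∩ A) ∩ A) Δ ((C ∪ A)' ∪ D) = {1,2,3,6,7,12}
|(((D \ B) ∩ A) ∩ A) Δ ((C ∪ A)' ∪ D)| = 6

6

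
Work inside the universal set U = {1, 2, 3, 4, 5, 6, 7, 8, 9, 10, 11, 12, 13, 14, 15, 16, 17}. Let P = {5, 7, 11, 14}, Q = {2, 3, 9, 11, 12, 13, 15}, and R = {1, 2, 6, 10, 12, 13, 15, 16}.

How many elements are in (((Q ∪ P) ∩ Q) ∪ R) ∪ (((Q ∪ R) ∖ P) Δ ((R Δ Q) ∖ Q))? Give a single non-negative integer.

11

Q ∪ P = {2, 3, 5, 7, 9, 11, 12, 13, 14, 15}
(Q ∪ P) ∩ Q = {2, 3, 9, 11, 12, 13, 15}
((Q ∪ P) ∩ Q) ∪ R = {1, 2, 3, 6, 9, 10, 11, 12, 13, 15, 16}
Q ∪ R = {1, 2, 3, 6, 9, 10, 11, 12, 13, 15, 16}
(Q ∪ R) ∖ P = {1, 2, 3, 6, 9, 10, 12, 13, 15, 16}
R Δ Q = {1, 3, 6, 9, 10, 11, 16}
(R Δ Q) ∖ Q = {1, 6, 10, 16}
((Q ∪ R) ∖ P) Δ ((R Δ Q) ∖ Q) = {2, 3, 9, 12, 13, 15}
(((Q ∪ P) ∩ Q) ∪ R) ∪ (((Q ∪ R) ∖ P) Δ ((R Δ Q) ∖ Q)) = {1, 2, 3, 6, 9, 10, 11, 12, 13, 15, 16}
|(((Q ∪ P) ∩ Q) ∪ R) ∪ (((Q ∪ R) ∖ P) Δ ((R Δ Q) ∖ Q))| = 11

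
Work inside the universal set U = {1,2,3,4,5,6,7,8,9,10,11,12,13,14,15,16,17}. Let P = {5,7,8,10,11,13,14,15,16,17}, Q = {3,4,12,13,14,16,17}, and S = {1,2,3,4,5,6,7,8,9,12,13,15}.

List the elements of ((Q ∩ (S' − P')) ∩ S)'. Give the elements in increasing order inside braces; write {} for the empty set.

S' = {10,11,14,16,17}
P' = {1,2,3,4,6,9,12}
S' − P' = {10,11,14,16,17}
Q ∩ (S' − P') = {14,16,17}
(Q ∩ (S' − P')) ∩ S = {}
((Q ∩ (S' − P')) ∩ S)' = {1,2,3,4,5,6,7,8,9,10,11,12,13,14,15,16,17}

{1,2,3,4,5,6,7,8,9,10,11,12,13,14,15,16,17}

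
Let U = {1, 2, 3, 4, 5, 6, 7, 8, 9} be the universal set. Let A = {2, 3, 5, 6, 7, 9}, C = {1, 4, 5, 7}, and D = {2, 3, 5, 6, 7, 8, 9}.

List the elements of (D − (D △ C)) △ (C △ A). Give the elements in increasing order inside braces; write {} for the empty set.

{1, 2, 3, 4, 5, 6, 7, 9}

D △ C = {1, 2, 3, 4, 6, 8, 9}
D − (D △ C) = {5, 7}
C △ A = {1, 2, 3, 4, 6, 9}
(D − (D △ C)) △ (C △ A) = {1, 2, 3, 4, 5, 6, 7, 9}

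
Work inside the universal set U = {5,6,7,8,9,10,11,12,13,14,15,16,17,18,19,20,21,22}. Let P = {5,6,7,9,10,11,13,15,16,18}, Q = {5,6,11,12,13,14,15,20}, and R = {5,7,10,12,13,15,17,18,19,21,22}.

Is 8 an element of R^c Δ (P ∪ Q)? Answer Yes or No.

Yes

8 ∉ R, so 8 ∈ R^c
8 ∉ P and 8 ∉ Q, so 8 ∉ P ∪ Q
8 ∈ R^c and 8 ∉ (P ∪ Q), so 8 ∈ R^c Δ (P ∪ Q)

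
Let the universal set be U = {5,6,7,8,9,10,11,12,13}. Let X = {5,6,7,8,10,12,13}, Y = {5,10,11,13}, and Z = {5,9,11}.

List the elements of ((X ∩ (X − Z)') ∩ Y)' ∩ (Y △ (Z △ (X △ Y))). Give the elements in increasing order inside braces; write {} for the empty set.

{6,7,8,9,10,11,12,13}

X − Z = {6,7,8,10,12,13}
(X − Z)' = {5,9,11}
X ∩ (X − Z)' = {5}
(X ∩ (X − Z)') ∩ Y = {5}
((X ∩ (X − Z)') ∩ Y)' = {6,7,8,9,10,11,12,13}
X △ Y = {6,7,8,11,12}
Z △ (X △ Y) = {5,6,7,8,9,12}
Y △ (Z △ (X △ Y)) = {6,7,8,9,10,11,12,13}
((X ∩ (X − Z)') ∩ Y)' ∩ (Y △ (Z △ (X △ Y))) = {6,7,8,9,10,11,12,13}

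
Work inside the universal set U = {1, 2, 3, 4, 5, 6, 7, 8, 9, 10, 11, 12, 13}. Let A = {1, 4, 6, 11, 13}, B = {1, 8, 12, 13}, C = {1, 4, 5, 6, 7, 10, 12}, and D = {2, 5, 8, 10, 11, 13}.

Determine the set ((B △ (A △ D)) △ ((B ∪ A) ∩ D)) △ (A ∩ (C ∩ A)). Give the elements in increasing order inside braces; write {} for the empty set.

A △ D = {1, 2, 4, 5, 6, 8, 10}
B △ (A △ D) = {2, 4, 5, 6, 10, 12, 13}
B ∪ A = {1, 4, 6, 8, 11, 12, 13}
(B ∪ A) ∩ D = {8, 11, 13}
(B △ (A △ D)) △ ((B ∪ A) ∩ D) = {2, 4, 5, 6, 8, 10, 11, 12}
C ∩ A = {1, 4, 6}
A ∩ (C ∩ A) = {1, 4, 6}
((B △ (A △ D)) △ ((B ∪ A) ∩ D)) △ (A ∩ (C ∩ A)) = {1, 2, 5, 8, 10, 11, 12}

{1, 2, 5, 8, 10, 11, 12}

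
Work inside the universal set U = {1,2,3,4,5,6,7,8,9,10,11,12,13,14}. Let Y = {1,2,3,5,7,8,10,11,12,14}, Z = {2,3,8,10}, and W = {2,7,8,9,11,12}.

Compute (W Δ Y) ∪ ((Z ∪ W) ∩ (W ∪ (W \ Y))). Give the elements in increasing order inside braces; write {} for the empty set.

W Δ Y = {1,3,5,9,10,14}
Z ∪ W = {2,3,7,8,9,10,11,12}
W \ Y = {9}
W ∪ (W \ Y) = {2,7,8,9,11,12}
(Z ∪ W) ∩ (W ∪ (W \ Y)) = {2,7,8,9,11,12}
(W Δ Y) ∪ ((Z ∪ W) ∩ (W ∪ (W \ Y))) = {1,2,3,5,7,8,9,10,11,12,14}

{1,2,3,5,7,8,9,10,11,12,14}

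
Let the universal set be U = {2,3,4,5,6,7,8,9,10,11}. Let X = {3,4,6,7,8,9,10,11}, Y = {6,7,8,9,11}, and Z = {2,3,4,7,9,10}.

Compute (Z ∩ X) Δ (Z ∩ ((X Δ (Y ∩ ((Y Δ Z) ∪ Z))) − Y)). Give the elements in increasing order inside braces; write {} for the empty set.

Z ∩ X = {3,4,7,9,10}
Y Δ Z = {2,3,4,6,8,10,11}
(Y Δ Z) ∪ Z = {2,3,4,6,7,8,9,10,11}
Y ∩ ((Y Δ Z) ∪ Z) = {6,7,8,9,11}
X Δ (Y ∩ ((Y Δ Z) ∪ Z)) = {3,4,10}
(X Δ (Y ∩ ((Y Δ Z) ∪ Z))) − Y = {3,4,10}
Z ∩ ((X Δ (Y ∩ ((Y Δ Z) ∪ Z))) − Y) = {3,4,10}
(Z ∩ X) Δ (Z ∩ ((X Δ (Y ∩ ((Y Δ Z) ∪ Z))) − Y)) = {7,9}

{7,9}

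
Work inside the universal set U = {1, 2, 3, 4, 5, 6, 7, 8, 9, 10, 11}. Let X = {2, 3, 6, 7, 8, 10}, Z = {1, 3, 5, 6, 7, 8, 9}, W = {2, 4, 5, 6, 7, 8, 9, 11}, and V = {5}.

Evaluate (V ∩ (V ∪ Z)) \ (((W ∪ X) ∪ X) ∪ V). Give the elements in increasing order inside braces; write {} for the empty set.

{}

V ∪ Z = {1, 3, 5, 6, 7, 8, 9}
V ∩ (V ∪ Z) = {5}
W ∪ X = {2, 3, 4, 5, 6, 7, 8, 9, 10, 11}
(W ∪ X) ∪ X = {2, 3, 4, 5, 6, 7, 8, 9, 10, 11}
((W ∪ X) ∪ X) ∪ V = {2, 3, 4, 5, 6, 7, 8, 9, 10, 11}
(V ∩ (V ∪ Z)) \ (((W ∪ X) ∪ X) ∪ V) = {}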